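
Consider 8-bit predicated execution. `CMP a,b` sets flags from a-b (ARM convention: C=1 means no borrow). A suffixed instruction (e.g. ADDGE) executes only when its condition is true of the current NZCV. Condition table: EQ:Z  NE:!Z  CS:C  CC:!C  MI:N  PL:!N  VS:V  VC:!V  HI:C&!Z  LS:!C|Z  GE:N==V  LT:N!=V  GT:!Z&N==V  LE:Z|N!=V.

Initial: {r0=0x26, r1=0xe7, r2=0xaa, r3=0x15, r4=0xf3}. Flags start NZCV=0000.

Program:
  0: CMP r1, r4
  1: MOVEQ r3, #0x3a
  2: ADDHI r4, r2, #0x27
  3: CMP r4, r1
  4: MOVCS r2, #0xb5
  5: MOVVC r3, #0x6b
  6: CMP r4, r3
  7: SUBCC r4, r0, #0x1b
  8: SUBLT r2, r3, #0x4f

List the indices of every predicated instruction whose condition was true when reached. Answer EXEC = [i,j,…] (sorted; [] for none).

0: ✓ CMP  NZCV=1000
1: · MOVEQ
2: · ADDHI
3: ✓ CMP  NZCV=0010
4: ✓ MOVCS  r2←0xb5
5: ✓ MOVVC  r3←0x6b
6: ✓ CMP  NZCV=1010
7: · SUBCC
8: ✓ SUBLT  r2←0x1c

EXEC = [4,5,8]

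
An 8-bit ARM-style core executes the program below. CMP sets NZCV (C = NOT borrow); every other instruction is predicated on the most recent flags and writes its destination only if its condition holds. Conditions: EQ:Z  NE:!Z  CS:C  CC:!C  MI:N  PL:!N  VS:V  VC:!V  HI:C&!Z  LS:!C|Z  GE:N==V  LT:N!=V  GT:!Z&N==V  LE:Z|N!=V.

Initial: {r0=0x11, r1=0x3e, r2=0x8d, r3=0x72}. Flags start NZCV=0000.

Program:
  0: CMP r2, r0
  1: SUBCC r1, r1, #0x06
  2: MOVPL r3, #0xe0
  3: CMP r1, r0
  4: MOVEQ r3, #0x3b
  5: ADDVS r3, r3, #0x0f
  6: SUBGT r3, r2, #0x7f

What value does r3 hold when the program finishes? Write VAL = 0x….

VAL = 0x0e

0: ✓ CMP  NZCV=0011
1: · SUBCC
2: ✓ MOVPL  r3←0xe0
3: ✓ CMP  NZCV=0010
4: · MOVEQ
5: · ADDVS
6: ✓ SUBGT  r3←0x0e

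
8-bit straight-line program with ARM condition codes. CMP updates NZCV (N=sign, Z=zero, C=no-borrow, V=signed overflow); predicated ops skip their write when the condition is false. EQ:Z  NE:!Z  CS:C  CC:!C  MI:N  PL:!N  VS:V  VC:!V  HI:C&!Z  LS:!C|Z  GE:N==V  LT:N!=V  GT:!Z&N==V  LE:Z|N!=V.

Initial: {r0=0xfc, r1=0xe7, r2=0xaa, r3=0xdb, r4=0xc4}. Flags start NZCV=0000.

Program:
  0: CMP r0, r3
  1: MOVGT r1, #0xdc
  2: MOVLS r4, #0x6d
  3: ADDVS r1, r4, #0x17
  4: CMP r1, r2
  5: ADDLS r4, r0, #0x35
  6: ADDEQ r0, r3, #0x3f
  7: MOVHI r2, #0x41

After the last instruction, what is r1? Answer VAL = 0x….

VAL = 0xdc

[0] flags=0010 → (cmp)
[1] flags=0010 GT?T → r1=0xdc
[2] flags=0010 LS?F → skip
[3] flags=0010 VS?F → skip
[4] flags=0010 → (cmp)
[5] flags=0010 LS?F → skip
[6] flags=0010 EQ?F → skip
[7] flags=0010 HI?T → r2=0x41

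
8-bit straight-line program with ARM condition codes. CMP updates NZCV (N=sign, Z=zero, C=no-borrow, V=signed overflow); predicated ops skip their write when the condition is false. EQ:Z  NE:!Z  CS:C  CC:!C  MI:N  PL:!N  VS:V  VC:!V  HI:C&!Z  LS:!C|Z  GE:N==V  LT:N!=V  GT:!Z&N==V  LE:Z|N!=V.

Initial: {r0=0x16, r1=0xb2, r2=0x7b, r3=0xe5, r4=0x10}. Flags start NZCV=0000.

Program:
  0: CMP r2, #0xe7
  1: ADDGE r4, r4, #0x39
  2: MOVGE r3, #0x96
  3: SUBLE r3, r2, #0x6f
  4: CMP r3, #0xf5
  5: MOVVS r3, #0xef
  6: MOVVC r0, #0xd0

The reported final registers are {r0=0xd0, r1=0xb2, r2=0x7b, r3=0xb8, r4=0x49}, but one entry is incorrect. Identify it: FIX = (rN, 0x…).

0: ✓ CMP  NZCV=1001
1: ✓ ADDGE  r4←0x49
2: ✓ MOVGE  r3←0x96
3: · SUBLE
4: ✓ CMP  NZCV=1000
5: · MOVVS
6: ✓ MOVVC  r0←0xd0

FIX = (r3, 0x96)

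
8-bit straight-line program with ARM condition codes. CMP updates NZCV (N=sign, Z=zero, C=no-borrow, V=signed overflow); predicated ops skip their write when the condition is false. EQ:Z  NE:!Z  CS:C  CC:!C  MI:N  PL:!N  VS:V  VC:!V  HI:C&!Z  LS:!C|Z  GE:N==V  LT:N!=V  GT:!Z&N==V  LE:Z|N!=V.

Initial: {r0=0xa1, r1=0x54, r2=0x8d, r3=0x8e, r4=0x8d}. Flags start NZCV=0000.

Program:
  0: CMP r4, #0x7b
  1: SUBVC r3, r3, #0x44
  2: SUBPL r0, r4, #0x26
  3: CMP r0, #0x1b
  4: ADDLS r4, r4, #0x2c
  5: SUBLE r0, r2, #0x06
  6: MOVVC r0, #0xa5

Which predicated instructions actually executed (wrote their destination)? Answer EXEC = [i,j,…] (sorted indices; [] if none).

[0] flags=0011 → (cmp)
[1] flags=0011 VC?F → skip
[2] flags=0011 PL?T → r0=0x67
[3] flags=0010 → (cmp)
[4] flags=0010 LS?F → skip
[5] flags=0010 LE?F → skip
[6] flags=0010 VC?T → r0=0xa5

EXEC = [2,6]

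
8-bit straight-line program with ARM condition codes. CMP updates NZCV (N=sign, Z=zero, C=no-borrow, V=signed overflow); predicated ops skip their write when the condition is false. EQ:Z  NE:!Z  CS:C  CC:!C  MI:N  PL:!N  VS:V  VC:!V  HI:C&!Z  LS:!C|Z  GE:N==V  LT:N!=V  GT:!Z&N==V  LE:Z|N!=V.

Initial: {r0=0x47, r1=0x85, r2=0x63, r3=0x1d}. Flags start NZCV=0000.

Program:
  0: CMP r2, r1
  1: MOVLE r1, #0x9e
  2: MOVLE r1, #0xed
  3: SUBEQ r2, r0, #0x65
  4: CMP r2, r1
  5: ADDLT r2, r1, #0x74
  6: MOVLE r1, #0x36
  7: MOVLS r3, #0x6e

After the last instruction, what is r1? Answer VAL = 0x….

[0] flags=1001 → (cmp)
[1] flags=1001 LE?F → skip
[2] flags=1001 LE?F → skip
[3] flags=1001 EQ?F → skip
[4] flags=1001 → (cmp)
[5] flags=1001 LT?F → skip
[6] flags=1001 LE?F → skip
[7] flags=1001 LS?T → r3=0x6e

VAL = 0x85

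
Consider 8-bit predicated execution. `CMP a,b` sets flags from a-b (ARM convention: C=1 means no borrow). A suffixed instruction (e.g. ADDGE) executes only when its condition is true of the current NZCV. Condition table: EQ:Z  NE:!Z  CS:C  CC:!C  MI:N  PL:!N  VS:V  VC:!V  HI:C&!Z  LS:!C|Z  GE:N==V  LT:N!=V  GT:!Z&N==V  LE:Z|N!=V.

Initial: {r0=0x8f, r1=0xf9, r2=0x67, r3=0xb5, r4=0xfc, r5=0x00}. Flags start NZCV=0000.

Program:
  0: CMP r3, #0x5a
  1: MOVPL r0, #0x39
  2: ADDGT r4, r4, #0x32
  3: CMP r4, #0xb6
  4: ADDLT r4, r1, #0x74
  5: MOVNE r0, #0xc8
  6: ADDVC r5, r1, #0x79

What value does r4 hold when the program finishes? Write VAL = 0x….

VAL = 0xfc

0: ✓ CMP  NZCV=0011
1: ✓ MOVPL  r0←0x39
2: · ADDGT
3: ✓ CMP  NZCV=0010
4: · ADDLT
5: ✓ MOVNE  r0←0xc8
6: ✓ ADDVC  r5←0x72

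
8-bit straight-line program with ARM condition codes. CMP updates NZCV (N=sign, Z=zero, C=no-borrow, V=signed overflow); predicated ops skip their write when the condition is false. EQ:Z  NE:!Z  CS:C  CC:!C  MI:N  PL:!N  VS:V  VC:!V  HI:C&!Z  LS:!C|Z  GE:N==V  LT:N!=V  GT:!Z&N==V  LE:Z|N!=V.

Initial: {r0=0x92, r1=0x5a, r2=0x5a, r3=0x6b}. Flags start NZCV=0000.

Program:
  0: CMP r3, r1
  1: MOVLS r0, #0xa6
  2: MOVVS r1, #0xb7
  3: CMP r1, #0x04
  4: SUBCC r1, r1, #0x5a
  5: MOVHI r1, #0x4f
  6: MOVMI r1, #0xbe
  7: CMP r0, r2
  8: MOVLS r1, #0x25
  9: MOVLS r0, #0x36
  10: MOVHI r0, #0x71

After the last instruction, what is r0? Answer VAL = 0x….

0: ✓ CMP  NZCV=0010
1: · MOVLS
2: · MOVVS
3: ✓ CMP  NZCV=0010
4: · SUBCC
5: ✓ MOVHI  r1←0x4f
6: · MOVMI
7: ✓ CMP  NZCV=0011
8: · MOVLS
9: · MOVLS
10: ✓ MOVHI  r0←0x71

VAL = 0x71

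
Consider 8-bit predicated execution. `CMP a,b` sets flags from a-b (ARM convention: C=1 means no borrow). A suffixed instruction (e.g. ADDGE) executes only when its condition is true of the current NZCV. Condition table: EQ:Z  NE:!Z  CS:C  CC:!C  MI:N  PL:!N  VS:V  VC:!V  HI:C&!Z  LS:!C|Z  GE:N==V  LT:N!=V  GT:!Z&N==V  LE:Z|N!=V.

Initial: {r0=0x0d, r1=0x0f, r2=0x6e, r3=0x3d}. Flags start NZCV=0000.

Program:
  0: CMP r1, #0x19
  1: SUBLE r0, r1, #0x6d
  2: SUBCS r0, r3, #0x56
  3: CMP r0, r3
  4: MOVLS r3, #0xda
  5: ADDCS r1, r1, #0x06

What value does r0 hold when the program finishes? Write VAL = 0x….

0: ✓ CMP  NZCV=1000
1: ✓ SUBLE  r0←0xa2
2: · SUBCS
3: ✓ CMP  NZCV=0011
4: · MOVLS
5: ✓ ADDCS  r1←0x15

VAL = 0xa2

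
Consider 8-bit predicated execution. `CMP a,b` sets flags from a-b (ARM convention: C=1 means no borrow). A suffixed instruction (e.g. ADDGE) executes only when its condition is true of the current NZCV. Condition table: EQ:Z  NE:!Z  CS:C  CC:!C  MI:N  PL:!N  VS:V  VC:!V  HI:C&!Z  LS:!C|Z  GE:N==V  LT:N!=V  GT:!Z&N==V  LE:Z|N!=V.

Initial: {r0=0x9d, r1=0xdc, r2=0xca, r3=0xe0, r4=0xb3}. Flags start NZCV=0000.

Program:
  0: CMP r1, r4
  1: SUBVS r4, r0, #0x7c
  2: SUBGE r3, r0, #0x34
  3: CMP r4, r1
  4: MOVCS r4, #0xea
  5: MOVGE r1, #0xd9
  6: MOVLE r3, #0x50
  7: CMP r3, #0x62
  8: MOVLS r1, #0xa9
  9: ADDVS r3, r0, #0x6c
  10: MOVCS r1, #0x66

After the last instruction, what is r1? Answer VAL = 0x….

[0] flags=0010 → (cmp)
[1] flags=0010 VS?F → skip
[2] flags=0010 GE?T → r3=0x69
[3] flags=1000 → (cmp)
[4] flags=1000 CS?F → skip
[5] flags=1000 GE?F → skip
[6] flags=1000 LE?T → r3=0x50
[7] flags=1000 → (cmp)
[8] flags=1000 LS?T → r1=0xa9
[9] flags=1000 VS?F → skip
[10] flags=1000 CS?F → skip

VAL = 0xa9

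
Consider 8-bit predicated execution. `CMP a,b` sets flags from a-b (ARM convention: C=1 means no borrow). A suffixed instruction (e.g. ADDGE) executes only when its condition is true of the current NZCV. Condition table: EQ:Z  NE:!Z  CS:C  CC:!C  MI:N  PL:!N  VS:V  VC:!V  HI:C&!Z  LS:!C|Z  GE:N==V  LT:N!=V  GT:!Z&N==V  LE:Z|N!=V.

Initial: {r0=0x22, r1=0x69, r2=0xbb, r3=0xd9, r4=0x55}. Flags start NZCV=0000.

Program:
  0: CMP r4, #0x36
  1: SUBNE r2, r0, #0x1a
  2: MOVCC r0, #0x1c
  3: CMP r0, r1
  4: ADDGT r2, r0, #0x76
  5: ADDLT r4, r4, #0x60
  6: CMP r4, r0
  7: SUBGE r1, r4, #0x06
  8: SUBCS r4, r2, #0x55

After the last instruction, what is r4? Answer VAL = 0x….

VAL = 0xb3

[0] flags=0010 → (cmp)
[1] flags=0010 NE?T → r2=0x08
[2] flags=0010 CC?F → skip
[3] flags=1000 → (cmp)
[4] flags=1000 GT?F → skip
[5] flags=1000 LT?T → r4=0xb5
[6] flags=1010 → (cmp)
[7] flags=1010 GE?F → skip
[8] flags=1010 CS?T → r4=0xb3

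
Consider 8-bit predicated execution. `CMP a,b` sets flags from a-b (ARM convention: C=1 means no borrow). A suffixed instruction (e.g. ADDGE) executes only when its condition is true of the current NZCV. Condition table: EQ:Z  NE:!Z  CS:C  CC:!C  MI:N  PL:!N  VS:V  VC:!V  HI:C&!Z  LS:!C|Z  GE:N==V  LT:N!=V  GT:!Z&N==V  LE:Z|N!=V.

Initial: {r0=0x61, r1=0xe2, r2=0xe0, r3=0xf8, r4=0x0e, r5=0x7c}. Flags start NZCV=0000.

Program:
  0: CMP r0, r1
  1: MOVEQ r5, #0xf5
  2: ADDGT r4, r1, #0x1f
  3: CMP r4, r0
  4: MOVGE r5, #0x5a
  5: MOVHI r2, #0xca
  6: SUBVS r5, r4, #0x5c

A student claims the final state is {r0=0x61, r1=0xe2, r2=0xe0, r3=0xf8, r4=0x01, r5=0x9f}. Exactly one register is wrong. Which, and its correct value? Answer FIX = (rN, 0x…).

FIX = (r5, 0x7c)

0: ✓ CMP  NZCV=0000
1: · MOVEQ
2: ✓ ADDGT  r4←0x01
3: ✓ CMP  NZCV=1000
4: · MOVGE
5: · MOVHI
6: · SUBVS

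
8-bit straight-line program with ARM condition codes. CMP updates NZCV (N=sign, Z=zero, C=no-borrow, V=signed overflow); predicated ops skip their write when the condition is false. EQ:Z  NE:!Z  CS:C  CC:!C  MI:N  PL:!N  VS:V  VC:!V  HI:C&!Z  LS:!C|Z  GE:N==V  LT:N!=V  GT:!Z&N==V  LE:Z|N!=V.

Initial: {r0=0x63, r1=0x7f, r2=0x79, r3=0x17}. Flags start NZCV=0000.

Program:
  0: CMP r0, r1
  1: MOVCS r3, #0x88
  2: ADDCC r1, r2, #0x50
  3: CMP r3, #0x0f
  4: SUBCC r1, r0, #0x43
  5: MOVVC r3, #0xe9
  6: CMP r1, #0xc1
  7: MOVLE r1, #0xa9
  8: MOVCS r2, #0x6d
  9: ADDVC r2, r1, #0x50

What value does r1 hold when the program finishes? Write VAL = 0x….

VAL = 0xc9

[0] flags=1000 → (cmp)
[1] flags=1000 CS?F → skip
[2] flags=1000 CC?T → r1=0xc9
[3] flags=0010 → (cmp)
[4] flags=0010 CC?F → skip
[5] flags=0010 VC?T → r3=0xe9
[6] flags=0010 → (cmp)
[7] flags=0010 LE?F → skip
[8] flags=0010 CS?T → r2=0x6d
[9] flags=0010 VC?T → r2=0x19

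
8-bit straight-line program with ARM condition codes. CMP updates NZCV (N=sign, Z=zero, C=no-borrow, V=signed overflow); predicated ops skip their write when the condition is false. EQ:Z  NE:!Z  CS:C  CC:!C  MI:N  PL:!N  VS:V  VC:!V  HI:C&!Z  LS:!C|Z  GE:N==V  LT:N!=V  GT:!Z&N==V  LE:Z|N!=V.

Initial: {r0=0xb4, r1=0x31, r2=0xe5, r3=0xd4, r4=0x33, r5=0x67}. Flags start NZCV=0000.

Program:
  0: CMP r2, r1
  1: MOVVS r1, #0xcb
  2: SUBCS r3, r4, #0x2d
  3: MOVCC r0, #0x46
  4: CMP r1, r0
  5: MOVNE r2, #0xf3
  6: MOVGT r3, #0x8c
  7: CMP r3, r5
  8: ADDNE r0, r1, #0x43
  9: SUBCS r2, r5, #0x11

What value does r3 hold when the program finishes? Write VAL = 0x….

VAL = 0x8c

0: ✓ CMP  NZCV=1010
1: · MOVVS
2: ✓ SUBCS  r3←0x06
3: · MOVCC
4: ✓ CMP  NZCV=0000
5: ✓ MOVNE  r2←0xf3
6: ✓ MOVGT  r3←0x8c
7: ✓ CMP  NZCV=0011
8: ✓ ADDNE  r0←0x74
9: ✓ SUBCS  r2←0x56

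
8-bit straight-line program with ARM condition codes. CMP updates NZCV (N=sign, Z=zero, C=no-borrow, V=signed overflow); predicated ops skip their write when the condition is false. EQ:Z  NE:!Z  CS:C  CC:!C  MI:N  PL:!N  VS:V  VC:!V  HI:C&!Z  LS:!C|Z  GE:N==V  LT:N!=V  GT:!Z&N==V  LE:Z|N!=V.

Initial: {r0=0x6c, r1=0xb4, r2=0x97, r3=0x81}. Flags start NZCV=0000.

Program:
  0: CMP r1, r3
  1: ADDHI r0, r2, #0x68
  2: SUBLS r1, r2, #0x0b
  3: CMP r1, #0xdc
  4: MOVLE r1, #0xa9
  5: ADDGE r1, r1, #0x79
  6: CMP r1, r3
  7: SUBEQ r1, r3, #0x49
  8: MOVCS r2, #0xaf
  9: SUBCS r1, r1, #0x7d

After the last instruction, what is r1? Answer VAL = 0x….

VAL = 0x2c

[0] flags=0010 → (cmp)
[1] flags=0010 HI?T → r0=0xff
[2] flags=0010 LS?F → skip
[3] flags=1000 → (cmp)
[4] flags=1000 LE?T → r1=0xa9
[5] flags=1000 GE?F → skip
[6] flags=0010 → (cmp)
[7] flags=0010 EQ?F → skip
[8] flags=0010 CS?T → r2=0xaf
[9] flags=0010 CS?T → r1=0x2c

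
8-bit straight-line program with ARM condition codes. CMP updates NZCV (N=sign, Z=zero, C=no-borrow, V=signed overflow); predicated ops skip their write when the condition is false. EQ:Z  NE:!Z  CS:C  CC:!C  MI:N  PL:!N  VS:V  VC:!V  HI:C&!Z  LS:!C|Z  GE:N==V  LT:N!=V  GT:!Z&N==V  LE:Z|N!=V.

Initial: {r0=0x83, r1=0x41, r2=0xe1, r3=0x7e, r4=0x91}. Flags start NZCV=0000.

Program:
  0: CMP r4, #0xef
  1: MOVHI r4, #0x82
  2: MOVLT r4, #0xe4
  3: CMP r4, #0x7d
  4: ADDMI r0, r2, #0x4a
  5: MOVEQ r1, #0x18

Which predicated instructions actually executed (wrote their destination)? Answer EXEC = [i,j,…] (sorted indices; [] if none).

EXEC = [2]

0: ✓ CMP  NZCV=1000
1: · MOVHI
2: ✓ MOVLT  r4←0xe4
3: ✓ CMP  NZCV=0011
4: · ADDMI
5: · MOVEQ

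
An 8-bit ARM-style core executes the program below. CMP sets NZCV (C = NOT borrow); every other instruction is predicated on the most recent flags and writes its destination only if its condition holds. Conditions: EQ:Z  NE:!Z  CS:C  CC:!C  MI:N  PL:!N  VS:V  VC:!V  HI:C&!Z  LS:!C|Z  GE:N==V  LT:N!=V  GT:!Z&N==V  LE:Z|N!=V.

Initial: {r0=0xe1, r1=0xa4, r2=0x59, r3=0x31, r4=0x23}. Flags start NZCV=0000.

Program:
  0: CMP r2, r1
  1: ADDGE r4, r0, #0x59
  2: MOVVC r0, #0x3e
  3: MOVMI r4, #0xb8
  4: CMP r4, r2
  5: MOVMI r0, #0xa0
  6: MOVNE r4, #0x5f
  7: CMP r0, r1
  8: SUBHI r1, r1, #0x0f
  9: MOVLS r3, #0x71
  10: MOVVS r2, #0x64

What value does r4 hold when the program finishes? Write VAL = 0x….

0: ✓ CMP  NZCV=1001
1: ✓ ADDGE  r4←0x3a
2: · MOVVC
3: ✓ MOVMI  r4←0xb8
4: ✓ CMP  NZCV=0011
5: · MOVMI
6: ✓ MOVNE  r4←0x5f
7: ✓ CMP  NZCV=0010
8: ✓ SUBHI  r1←0x95
9: · MOVLS
10: · MOVVS

VAL = 0x5f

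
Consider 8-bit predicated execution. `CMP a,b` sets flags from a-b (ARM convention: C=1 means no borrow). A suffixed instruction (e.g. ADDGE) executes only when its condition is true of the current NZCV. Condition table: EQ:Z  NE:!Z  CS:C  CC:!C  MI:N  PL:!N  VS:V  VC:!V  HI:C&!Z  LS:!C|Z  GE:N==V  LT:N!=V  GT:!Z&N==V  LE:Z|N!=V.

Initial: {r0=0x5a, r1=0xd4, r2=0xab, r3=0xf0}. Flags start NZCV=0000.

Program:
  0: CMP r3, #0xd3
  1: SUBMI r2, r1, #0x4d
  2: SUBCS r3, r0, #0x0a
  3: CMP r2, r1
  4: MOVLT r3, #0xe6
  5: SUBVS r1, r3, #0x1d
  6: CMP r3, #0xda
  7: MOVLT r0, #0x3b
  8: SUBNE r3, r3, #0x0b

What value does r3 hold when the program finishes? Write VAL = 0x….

VAL = 0xdb

0: ✓ CMP  NZCV=0010
1: · SUBMI
2: ✓ SUBCS  r3←0x50
3: ✓ CMP  NZCV=1000
4: ✓ MOVLT  r3←0xe6
5: · SUBVS
6: ✓ CMP  NZCV=0010
7: · MOVLT
8: ✓ SUBNE  r3←0xdb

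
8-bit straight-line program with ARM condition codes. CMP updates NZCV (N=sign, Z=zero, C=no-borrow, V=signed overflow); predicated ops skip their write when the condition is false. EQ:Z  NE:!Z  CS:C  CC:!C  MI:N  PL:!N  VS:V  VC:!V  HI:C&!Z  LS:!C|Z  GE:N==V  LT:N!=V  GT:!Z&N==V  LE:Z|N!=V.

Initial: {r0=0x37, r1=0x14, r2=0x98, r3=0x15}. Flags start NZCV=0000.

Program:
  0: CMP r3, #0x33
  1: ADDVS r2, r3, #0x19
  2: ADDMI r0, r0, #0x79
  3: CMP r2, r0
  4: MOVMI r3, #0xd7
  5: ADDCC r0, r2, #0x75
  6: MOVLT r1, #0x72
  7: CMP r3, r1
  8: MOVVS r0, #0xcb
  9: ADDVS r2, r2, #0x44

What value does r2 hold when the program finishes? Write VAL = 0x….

VAL = 0xdc

[0] flags=1000 → (cmp)
[1] flags=1000 VS?F → skip
[2] flags=1000 MI?T → r0=0xb0
[3] flags=1000 → (cmp)
[4] flags=1000 MI?T → r3=0xd7
[5] flags=1000 CC?T → r0=0x0d
[6] flags=1000 LT?T → r1=0x72
[7] flags=0011 → (cmp)
[8] flags=0011 VS?T → r0=0xcb
[9] flags=0011 VS?T → r2=0xdc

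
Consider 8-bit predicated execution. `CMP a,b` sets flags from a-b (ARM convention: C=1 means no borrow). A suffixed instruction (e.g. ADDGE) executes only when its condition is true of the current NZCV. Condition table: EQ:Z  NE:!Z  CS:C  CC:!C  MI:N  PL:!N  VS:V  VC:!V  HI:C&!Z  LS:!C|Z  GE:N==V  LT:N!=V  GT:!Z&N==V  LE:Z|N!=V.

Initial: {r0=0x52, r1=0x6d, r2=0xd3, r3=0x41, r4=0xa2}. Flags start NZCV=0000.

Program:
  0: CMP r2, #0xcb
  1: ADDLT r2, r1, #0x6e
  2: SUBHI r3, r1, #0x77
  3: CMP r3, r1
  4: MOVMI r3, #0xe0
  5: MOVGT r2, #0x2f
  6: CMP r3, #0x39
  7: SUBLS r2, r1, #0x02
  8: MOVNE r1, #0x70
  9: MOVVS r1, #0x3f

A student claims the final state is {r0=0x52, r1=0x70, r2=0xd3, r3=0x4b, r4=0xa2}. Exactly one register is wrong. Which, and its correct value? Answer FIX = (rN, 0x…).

FIX = (r3, 0xe0)

[0] flags=0010 → (cmp)
[1] flags=0010 LT?F → skip
[2] flags=0010 HI?T → r3=0xf6
[3] flags=1010 → (cmp)
[4] flags=1010 MI?T → r3=0xe0
[5] flags=1010 GT?F → skip
[6] flags=1010 → (cmp)
[7] flags=1010 LS?F → skip
[8] flags=1010 NE?T → r1=0x70
[9] flags=1010 VS?F → skip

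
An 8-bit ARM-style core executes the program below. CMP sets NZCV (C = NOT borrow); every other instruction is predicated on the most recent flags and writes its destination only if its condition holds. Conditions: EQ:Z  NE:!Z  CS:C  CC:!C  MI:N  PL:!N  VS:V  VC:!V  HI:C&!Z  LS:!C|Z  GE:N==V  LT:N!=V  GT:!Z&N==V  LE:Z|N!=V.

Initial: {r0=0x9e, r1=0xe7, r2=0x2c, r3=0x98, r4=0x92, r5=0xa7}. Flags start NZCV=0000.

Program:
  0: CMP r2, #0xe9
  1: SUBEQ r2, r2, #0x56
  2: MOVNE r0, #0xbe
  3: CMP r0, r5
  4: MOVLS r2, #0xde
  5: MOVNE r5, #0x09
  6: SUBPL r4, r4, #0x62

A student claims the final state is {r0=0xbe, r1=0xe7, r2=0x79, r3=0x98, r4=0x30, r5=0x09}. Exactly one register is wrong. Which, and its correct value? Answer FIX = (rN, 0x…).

0: ✓ CMP  NZCV=0000
1: · SUBEQ
2: ✓ MOVNE  r0←0xbe
3: ✓ CMP  NZCV=0010
4: · MOVLS
5: ✓ MOVNE  r5←0x09
6: ✓ SUBPL  r4←0x30

FIX = (r2, 0x2c)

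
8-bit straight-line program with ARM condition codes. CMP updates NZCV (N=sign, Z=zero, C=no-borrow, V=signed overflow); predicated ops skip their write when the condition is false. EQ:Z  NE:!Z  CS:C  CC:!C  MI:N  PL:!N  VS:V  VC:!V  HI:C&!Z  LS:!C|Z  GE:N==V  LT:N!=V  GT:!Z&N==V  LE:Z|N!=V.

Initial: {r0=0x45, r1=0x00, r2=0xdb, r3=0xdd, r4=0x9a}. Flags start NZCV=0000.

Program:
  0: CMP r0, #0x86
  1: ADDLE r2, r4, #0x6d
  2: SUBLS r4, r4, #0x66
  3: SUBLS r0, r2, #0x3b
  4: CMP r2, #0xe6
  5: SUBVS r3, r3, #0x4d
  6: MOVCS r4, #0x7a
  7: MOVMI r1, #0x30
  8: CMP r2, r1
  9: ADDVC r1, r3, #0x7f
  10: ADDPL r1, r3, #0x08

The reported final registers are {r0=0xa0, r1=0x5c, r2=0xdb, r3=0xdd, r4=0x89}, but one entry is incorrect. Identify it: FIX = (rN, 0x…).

[0] flags=1001 → (cmp)
[1] flags=1001 LE?F → skip
[2] flags=1001 LS?T → r4=0x34
[3] flags=1001 LS?T → r0=0xa0
[4] flags=1000 → (cmp)
[5] flags=1000 VS?F → skip
[6] flags=1000 CS?F → skip
[7] flags=1000 MI?T → r1=0x30
[8] flags=1010 → (cmp)
[9] flags=1010 VC?T → r1=0x5c
[10] flags=1010 PL?F → skip

FIX = (r4, 0x34)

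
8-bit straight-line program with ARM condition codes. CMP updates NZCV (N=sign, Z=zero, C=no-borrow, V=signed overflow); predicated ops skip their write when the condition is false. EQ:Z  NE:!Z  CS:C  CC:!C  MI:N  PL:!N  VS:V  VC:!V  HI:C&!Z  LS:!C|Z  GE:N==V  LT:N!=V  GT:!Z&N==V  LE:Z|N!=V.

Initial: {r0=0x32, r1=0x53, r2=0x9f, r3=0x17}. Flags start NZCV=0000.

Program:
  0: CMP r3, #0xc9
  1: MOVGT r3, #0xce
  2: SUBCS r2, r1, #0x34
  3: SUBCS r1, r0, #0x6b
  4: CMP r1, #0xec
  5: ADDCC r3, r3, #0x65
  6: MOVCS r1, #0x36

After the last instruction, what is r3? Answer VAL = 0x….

VAL = 0x33

0: ✓ CMP  NZCV=0000
1: ✓ MOVGT  r3←0xce
2: · SUBCS
3: · SUBCS
4: ✓ CMP  NZCV=0000
5: ✓ ADDCC  r3←0x33
6: · MOVCS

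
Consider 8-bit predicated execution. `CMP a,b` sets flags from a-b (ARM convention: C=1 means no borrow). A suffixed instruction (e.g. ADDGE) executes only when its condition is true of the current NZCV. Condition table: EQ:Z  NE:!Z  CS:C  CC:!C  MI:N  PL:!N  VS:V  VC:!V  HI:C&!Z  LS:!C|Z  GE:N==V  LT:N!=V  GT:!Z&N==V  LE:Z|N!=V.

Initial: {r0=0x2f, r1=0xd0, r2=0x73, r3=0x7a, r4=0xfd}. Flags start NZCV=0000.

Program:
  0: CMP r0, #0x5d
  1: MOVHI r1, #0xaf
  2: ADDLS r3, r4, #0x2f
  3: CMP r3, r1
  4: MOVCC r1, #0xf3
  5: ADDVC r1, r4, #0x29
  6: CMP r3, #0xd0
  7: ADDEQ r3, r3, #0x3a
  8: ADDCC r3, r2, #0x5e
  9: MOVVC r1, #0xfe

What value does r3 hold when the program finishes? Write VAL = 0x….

[0] flags=1000 → (cmp)
[1] flags=1000 HI?F → skip
[2] flags=1000 LS?T → r3=0x2c
[3] flags=0000 → (cmp)
[4] flags=0000 CC?T → r1=0xf3
[5] flags=0000 VC?T → r1=0x26
[6] flags=0000 → (cmp)
[7] flags=0000 EQ?F → skip
[8] flags=0000 CC?T → r3=0xd1
[9] flags=0000 VC?T → r1=0xfe

VAL = 0xd1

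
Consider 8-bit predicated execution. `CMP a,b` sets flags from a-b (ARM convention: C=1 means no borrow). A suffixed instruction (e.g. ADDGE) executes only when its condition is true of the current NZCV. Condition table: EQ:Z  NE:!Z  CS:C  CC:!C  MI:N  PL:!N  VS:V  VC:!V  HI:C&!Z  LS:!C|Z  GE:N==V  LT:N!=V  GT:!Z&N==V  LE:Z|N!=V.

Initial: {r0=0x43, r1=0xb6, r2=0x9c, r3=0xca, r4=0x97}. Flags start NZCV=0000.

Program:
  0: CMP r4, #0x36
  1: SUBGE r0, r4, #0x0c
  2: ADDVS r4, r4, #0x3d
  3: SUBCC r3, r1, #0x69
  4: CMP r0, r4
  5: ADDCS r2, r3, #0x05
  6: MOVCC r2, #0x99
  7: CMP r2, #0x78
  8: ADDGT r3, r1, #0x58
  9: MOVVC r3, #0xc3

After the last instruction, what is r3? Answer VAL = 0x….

VAL = 0xca

0: ✓ CMP  NZCV=0011
1: · SUBGE
2: ✓ ADDVS  r4←0xd4
3: · SUBCC
4: ✓ CMP  NZCV=0000
5: · ADDCS
6: ✓ MOVCC  r2←0x99
7: ✓ CMP  NZCV=0011
8: · ADDGT
9: · MOVVC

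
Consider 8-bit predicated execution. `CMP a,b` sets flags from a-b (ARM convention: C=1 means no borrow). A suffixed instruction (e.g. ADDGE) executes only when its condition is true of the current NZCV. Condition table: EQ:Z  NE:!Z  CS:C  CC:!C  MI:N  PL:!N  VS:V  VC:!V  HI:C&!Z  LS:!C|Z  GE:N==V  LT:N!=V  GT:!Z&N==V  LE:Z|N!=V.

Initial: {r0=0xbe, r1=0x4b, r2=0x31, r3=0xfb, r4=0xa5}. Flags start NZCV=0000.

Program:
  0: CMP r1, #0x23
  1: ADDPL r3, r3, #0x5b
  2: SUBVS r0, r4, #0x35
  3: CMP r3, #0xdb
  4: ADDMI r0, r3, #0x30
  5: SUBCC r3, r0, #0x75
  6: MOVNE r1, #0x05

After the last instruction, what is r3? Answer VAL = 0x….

[0] flags=0010 → (cmp)
[1] flags=0010 PL?T → r3=0x56
[2] flags=0010 VS?F → skip
[3] flags=0000 → (cmp)
[4] flags=0000 MI?F → skip
[5] flags=0000 CC?T → r3=0x49
[6] flags=0000 NE?T → r1=0x05

VAL = 0x49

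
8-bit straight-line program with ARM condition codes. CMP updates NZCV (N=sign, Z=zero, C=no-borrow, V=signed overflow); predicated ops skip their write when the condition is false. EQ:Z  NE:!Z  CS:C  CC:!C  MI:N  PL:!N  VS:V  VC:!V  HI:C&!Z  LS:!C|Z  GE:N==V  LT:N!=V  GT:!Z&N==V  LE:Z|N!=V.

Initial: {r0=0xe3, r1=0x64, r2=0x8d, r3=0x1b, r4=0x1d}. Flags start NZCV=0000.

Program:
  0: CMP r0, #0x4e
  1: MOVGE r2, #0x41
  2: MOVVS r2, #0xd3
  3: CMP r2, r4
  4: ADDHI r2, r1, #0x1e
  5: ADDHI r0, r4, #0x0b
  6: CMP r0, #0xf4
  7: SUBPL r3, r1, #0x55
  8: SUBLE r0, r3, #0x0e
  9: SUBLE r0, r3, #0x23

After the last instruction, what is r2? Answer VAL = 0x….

VAL = 0x82

[0] flags=1010 → (cmp)
[1] flags=1010 GE?F → skip
[2] flags=1010 VS?F → skip
[3] flags=0011 → (cmp)
[4] flags=0011 HI?T → r2=0x82
[5] flags=0011 HI?T → r0=0x28
[6] flags=0000 → (cmp)
[7] flags=0000 PL?T → r3=0x0f
[8] flags=0000 LE?F → skip
[9] flags=0000 LE?F → skip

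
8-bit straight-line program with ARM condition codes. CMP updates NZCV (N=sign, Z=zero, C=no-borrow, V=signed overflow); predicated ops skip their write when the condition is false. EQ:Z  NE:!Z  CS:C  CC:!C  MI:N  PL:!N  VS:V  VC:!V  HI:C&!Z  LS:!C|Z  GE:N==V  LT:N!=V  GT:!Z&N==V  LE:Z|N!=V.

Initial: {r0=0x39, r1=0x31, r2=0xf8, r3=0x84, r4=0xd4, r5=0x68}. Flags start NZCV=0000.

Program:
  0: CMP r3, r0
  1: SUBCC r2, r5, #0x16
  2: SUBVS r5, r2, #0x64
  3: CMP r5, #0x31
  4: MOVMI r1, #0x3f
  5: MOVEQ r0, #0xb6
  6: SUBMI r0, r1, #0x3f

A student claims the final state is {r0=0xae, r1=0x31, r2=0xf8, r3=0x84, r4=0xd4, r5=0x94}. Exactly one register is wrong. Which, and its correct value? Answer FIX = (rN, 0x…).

FIX = (r0, 0x39)

0: ✓ CMP  NZCV=0011
1: · SUBCC
2: ✓ SUBVS  r5←0x94
3: ✓ CMP  NZCV=0011
4: · MOVMI
5: · MOVEQ
6: · SUBMI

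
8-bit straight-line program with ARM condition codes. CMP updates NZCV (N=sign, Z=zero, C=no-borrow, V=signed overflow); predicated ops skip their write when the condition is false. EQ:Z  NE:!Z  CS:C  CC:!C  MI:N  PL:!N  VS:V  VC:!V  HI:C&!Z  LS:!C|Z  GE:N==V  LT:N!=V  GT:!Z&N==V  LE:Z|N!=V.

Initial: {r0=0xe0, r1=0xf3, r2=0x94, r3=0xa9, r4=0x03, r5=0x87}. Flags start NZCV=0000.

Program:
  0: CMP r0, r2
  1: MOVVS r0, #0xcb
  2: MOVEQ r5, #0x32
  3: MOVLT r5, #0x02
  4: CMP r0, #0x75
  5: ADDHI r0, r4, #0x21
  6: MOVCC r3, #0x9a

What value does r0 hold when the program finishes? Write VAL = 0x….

[0] flags=0010 → (cmp)
[1] flags=0010 VS?F → skip
[2] flags=0010 EQ?F → skip
[3] flags=0010 LT?F → skip
[4] flags=0011 → (cmp)
[5] flags=0011 HI?T → r0=0x24
[6] flags=0011 CC?F → skip

VAL = 0x24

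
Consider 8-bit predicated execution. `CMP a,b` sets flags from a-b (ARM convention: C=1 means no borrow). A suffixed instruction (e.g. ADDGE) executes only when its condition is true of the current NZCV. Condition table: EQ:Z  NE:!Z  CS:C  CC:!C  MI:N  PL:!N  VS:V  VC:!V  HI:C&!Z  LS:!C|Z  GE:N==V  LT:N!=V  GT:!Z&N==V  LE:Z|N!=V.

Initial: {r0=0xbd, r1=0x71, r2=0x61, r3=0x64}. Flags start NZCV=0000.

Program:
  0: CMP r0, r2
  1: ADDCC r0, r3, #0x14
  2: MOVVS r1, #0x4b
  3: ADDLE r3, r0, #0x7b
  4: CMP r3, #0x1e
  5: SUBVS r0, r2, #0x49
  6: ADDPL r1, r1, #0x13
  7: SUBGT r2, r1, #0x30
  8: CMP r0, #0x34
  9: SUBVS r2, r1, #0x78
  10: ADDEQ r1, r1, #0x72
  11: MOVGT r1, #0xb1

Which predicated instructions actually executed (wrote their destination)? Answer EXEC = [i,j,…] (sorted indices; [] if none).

EXEC = [2,3,6,7]

[0] flags=0011 → (cmp)
[1] flags=0011 CC?F → skip
[2] flags=0011 VS?T → r1=0x4b
[3] flags=0011 LE?T → r3=0x38
[4] flags=0010 → (cmp)
[5] flags=0010 VS?F → skip
[6] flags=0010 PL?T → r1=0x5e
[7] flags=0010 GT?T → r2=0x2e
[8] flags=1010 → (cmp)
[9] flags=1010 VS?F → skip
[10] flags=1010 EQ?F → skip
[11] flags=1010 GT?F → skip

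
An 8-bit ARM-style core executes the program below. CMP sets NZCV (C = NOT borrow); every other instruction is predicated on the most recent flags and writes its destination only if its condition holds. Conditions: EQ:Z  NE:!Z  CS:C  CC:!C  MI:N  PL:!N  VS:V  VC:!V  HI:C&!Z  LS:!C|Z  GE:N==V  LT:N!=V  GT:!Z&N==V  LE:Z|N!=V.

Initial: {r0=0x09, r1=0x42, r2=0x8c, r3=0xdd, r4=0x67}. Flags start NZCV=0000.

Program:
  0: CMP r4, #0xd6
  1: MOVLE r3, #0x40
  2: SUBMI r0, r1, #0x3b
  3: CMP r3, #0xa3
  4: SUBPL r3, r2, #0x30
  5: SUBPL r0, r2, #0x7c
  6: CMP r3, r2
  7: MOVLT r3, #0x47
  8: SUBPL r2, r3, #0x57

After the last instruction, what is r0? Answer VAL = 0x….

VAL = 0x10

[0] flags=1001 → (cmp)
[1] flags=1001 LE?F → skip
[2] flags=1001 MI?T → r0=0x07
[3] flags=0010 → (cmp)
[4] flags=0010 PL?T → r3=0x5c
[5] flags=0010 PL?T → r0=0x10
[6] flags=1001 → (cmp)
[7] flags=1001 LT?F → skip
[8] flags=1001 PL?F → skip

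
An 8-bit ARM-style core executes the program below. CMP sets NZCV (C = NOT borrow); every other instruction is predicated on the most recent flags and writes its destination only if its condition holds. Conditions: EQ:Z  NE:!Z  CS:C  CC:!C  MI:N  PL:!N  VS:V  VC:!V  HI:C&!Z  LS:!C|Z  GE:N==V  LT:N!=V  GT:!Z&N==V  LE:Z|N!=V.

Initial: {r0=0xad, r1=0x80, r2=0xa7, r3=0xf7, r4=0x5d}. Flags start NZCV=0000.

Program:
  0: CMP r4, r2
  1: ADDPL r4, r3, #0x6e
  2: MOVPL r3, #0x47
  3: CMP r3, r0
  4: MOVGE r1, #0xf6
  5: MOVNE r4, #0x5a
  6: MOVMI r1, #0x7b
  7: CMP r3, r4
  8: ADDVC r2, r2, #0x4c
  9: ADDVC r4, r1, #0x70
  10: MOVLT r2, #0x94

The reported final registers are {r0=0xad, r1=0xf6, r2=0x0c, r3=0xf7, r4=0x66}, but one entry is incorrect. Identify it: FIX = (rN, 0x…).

FIX = (r2, 0x94)

[0] flags=1001 → (cmp)
[1] flags=1001 PL?F → skip
[2] flags=1001 PL?F → skip
[3] flags=0010 → (cmp)
[4] flags=0010 GE?T → r1=0xf6
[5] flags=0010 NE?T → r4=0x5a
[6] flags=0010 MI?F → skip
[7] flags=1010 → (cmp)
[8] flags=1010 VC?T → r2=0xf3
[9] flags=1010 VC?T → r4=0x66
[10] flags=1010 LT?T → r2=0x94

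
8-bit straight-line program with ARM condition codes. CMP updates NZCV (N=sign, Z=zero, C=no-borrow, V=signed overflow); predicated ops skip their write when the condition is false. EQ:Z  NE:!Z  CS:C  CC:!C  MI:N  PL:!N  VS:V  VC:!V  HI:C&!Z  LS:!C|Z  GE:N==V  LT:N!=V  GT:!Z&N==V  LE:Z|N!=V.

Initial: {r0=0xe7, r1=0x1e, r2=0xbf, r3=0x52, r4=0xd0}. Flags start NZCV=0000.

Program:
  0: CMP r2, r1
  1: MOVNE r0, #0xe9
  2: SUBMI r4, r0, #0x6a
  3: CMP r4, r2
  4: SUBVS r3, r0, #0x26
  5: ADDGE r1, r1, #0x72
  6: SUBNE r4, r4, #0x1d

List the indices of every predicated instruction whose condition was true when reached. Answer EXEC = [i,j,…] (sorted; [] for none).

EXEC = [1,2,4,5,6]

0: ✓ CMP  NZCV=1010
1: ✓ MOVNE  r0←0xe9
2: ✓ SUBMI  r4←0x7f
3: ✓ CMP  NZCV=1001
4: ✓ SUBVS  r3←0xc3
5: ✓ ADDGE  r1←0x90
6: ✓ SUBNE  r4←0x62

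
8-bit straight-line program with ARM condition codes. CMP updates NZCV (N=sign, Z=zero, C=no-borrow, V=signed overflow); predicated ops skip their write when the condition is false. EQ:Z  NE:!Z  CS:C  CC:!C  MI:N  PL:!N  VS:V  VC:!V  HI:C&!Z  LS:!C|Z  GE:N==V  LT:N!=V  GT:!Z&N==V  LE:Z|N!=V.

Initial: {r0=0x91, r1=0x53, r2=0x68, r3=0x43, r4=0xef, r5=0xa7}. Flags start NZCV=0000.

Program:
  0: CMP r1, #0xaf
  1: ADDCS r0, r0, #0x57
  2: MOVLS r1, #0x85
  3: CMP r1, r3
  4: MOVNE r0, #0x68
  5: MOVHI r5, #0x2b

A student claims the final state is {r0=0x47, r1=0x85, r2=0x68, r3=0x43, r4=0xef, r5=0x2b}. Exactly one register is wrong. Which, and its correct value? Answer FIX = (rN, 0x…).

0: ✓ CMP  NZCV=1001
1: · ADDCS
2: ✓ MOVLS  r1←0x85
3: ✓ CMP  NZCV=0011
4: ✓ MOVNE  r0←0x68
5: ✓ MOVHI  r5←0x2b

FIX = (r0, 0x68)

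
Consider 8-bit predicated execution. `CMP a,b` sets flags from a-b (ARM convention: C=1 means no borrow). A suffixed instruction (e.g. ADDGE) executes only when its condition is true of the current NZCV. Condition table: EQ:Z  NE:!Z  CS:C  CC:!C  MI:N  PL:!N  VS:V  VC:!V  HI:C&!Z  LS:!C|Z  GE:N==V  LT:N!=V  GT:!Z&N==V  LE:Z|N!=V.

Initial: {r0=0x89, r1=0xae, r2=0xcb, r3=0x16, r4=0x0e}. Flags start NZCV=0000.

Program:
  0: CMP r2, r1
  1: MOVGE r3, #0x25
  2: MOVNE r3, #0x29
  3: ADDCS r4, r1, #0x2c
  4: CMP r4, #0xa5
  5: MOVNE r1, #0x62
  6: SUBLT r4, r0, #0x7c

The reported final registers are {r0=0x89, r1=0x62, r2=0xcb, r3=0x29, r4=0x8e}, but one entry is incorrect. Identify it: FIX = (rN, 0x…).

FIX = (r4, 0xda)

[0] flags=0010 → (cmp)
[1] flags=0010 GE?T → r3=0x25
[2] flags=0010 NE?T → r3=0x29
[3] flags=0010 CS?T → r4=0xda
[4] flags=0010 → (cmp)
[5] flags=0010 NE?T → r1=0x62
[6] flags=0010 LT?F → skip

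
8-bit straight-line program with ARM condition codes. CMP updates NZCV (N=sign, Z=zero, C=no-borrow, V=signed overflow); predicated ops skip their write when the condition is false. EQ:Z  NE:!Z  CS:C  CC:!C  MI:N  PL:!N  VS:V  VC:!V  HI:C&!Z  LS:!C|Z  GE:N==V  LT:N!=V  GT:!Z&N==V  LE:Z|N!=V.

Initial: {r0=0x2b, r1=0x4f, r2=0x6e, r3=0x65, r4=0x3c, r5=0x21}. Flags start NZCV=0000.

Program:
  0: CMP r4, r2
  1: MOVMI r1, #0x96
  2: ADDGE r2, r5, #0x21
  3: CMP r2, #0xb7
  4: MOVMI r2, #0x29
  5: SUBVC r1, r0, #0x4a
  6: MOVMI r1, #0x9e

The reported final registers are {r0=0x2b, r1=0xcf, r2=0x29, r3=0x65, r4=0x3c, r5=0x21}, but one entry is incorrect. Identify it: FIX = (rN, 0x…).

FIX = (r1, 0x9e)

0: ✓ CMP  NZCV=1000
1: ✓ MOVMI  r1←0x96
2: · ADDGE
3: ✓ CMP  NZCV=1001
4: ✓ MOVMI  r2←0x29
5: · SUBVC
6: ✓ MOVMI  r1←0x9e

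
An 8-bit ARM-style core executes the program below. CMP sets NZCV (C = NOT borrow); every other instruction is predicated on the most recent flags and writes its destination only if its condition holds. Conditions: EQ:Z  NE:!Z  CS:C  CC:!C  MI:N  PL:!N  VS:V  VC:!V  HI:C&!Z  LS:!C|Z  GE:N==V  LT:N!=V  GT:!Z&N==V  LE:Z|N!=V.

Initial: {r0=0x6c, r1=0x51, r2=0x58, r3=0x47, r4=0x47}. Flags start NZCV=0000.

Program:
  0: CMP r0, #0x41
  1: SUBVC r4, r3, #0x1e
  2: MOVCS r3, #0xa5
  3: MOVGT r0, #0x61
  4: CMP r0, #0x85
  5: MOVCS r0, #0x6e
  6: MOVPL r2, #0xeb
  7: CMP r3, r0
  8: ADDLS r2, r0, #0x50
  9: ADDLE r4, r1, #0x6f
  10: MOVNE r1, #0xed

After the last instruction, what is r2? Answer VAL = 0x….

VAL = 0x58

0: ✓ CMP  NZCV=0010
1: ✓ SUBVC  r4←0x29
2: ✓ MOVCS  r3←0xa5
3: ✓ MOVGT  r0←0x61
4: ✓ CMP  NZCV=1001
5: · MOVCS
6: · MOVPL
7: ✓ CMP  NZCV=0011
8: · ADDLS
9: ✓ ADDLE  r4←0xc0
10: ✓ MOVNE  r1←0xed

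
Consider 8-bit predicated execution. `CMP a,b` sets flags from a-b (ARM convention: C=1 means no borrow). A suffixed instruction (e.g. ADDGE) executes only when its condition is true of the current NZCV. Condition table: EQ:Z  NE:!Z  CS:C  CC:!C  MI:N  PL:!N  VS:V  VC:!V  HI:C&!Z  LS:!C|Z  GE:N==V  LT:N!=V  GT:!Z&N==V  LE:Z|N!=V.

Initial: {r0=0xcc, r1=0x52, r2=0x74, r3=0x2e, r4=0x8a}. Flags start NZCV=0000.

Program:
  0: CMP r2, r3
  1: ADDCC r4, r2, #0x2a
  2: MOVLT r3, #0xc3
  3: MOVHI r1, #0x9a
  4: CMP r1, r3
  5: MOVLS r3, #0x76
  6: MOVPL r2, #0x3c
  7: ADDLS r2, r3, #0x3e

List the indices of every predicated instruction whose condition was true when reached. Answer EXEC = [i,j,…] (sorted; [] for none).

EXEC = [3,6]

[0] flags=0010 → (cmp)
[1] flags=0010 CC?F → skip
[2] flags=0010 LT?F → skip
[3] flags=0010 HI?T → r1=0x9a
[4] flags=0011 → (cmp)
[5] flags=0011 LS?F → skip
[6] flags=0011 PL?T → r2=0x3c
[7] flags=0011 LS?F → skip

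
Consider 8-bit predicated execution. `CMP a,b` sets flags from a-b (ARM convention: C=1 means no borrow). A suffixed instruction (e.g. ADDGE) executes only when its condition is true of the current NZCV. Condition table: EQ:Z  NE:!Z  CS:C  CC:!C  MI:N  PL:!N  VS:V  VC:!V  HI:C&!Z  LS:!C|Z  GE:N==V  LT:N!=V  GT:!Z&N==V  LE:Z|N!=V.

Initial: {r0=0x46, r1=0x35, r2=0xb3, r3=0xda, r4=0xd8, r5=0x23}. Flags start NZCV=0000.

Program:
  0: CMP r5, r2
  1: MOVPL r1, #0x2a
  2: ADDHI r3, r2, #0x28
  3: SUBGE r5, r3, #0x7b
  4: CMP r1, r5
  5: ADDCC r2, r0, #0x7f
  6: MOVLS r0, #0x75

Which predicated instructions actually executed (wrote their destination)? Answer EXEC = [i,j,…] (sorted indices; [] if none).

EXEC = [1,3,5,6]

[0] flags=0000 → (cmp)
[1] flags=0000 PL?T → r1=0x2a
[2] flags=0000 HI?F → skip
[3] flags=0000 GE?T → r5=0x5f
[4] flags=1000 → (cmp)
[5] flags=1000 CC?T → r2=0xc5
[6] flags=1000 LS?T → r0=0x75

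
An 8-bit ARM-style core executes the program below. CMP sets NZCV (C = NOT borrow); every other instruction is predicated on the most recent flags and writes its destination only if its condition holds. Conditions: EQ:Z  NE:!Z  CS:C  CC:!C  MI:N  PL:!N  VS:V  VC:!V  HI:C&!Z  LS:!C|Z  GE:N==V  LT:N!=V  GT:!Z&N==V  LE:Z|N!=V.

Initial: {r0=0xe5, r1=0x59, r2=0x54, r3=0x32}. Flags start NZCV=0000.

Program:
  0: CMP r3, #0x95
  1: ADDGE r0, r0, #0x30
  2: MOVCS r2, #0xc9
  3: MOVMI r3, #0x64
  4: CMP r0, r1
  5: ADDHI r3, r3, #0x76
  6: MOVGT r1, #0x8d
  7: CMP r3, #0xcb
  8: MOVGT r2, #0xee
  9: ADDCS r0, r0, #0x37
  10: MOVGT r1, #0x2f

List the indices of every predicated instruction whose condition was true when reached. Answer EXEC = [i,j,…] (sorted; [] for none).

EXEC = [1,3,8,10]

0: ✓ CMP  NZCV=1001
1: ✓ ADDGE  r0←0x15
2: · MOVCS
3: ✓ MOVMI  r3←0x64
4: ✓ CMP  NZCV=1000
5: · ADDHI
6: · MOVGT
7: ✓ CMP  NZCV=1001
8: ✓ MOVGT  r2←0xee
9: · ADDCS
10: ✓ MOVGT  r1←0x2f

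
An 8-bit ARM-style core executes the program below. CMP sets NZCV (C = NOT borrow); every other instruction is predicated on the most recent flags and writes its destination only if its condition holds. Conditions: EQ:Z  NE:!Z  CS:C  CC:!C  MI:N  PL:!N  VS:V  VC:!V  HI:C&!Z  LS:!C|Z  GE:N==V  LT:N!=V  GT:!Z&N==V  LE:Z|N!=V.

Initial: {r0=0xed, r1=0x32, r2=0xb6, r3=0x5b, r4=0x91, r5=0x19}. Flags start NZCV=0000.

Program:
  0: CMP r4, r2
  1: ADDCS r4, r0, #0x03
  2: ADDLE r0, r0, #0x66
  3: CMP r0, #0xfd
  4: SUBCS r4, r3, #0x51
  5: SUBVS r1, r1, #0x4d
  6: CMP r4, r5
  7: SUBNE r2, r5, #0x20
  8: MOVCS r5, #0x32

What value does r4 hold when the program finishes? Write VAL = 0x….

0: ✓ CMP  NZCV=1000
1: · ADDCS
2: ✓ ADDLE  r0←0x53
3: ✓ CMP  NZCV=0000
4: · SUBCS
5: · SUBVS
6: ✓ CMP  NZCV=0011
7: ✓ SUBNE  r2←0xf9
8: ✓ MOVCS  r5←0x32

VAL = 0x91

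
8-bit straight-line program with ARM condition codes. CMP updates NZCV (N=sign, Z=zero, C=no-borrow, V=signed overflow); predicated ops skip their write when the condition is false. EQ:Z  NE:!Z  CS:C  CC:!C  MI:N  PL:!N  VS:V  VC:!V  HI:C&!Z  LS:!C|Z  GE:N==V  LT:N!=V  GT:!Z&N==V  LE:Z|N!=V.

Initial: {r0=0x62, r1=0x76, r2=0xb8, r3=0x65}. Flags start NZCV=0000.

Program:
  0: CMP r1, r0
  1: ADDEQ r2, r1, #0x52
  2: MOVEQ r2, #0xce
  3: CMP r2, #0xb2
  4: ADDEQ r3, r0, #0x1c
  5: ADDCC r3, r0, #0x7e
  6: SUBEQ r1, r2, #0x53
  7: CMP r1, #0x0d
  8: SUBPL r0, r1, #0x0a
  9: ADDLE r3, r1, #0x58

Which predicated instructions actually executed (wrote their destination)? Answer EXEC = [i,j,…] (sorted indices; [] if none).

0: ✓ CMP  NZCV=0010
1: · ADDEQ
2: · MOVEQ
3: ✓ CMP  NZCV=0010
4: · ADDEQ
5: · ADDCC
6: · SUBEQ
7: ✓ CMP  NZCV=0010
8: ✓ SUBPL  r0←0x6c
9: · ADDLE

EXEC = [8]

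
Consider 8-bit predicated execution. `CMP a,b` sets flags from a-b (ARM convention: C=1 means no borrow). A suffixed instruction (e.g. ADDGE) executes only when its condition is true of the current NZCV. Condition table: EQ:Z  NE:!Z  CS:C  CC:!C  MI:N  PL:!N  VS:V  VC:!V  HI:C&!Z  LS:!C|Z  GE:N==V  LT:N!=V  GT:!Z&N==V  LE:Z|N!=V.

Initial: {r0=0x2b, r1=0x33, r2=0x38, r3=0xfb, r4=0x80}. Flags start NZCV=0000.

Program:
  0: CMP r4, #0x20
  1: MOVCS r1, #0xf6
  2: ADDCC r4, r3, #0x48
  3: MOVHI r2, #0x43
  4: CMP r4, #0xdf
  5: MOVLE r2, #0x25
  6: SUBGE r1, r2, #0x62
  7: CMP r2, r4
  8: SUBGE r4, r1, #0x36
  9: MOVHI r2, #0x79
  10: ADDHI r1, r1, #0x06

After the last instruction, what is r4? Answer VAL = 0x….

[0] flags=0011 → (cmp)
[1] flags=0011 CS?T → r1=0xf6
[2] flags=0011 CC?F → skip
[3] flags=0011 HI?T → r2=0x43
[4] flags=1000 → (cmp)
[5] flags=1000 LE?T → r2=0x25
[6] flags=1000 GE?F → skip
[7] flags=1001 → (cmp)
[8] flags=1001 GE?T → r4=0xc0
[9] flags=1001 HI?F → skip
[10] flags=1001 HI?F → skip

VAL = 0xc0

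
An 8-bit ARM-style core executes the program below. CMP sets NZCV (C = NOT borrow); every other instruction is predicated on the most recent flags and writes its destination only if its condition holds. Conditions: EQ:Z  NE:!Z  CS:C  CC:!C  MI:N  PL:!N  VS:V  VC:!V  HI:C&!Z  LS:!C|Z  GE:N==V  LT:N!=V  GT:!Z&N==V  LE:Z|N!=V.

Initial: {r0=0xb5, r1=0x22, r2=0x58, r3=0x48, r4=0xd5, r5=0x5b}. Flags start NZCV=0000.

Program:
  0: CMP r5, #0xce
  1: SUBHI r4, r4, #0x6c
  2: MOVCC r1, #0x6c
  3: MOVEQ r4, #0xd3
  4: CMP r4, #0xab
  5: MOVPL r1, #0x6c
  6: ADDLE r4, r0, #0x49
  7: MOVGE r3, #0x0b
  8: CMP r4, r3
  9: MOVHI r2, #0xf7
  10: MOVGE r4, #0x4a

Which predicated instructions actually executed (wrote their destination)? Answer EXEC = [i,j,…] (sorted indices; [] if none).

0: ✓ CMP  NZCV=1001
1: · SUBHI
2: ✓ MOVCC  r1←0x6c
3: · MOVEQ
4: ✓ CMP  NZCV=0010
5: ✓ MOVPL  r1←0x6c
6: · ADDLE
7: ✓ MOVGE  r3←0x0b
8: ✓ CMP  NZCV=1010
9: ✓ MOVHI  r2←0xf7
10: · MOVGE

EXEC = [2,5,7,9]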